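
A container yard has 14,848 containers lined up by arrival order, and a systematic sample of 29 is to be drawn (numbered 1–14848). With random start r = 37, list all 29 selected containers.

37, 549, 1061, 1573, 2085, 2597, 3109, 3621, 4133, 4645, 5157, 5669, 6181, 6693, 7205, 7717, 8229, 8741, 9253, 9765, 10277, 10789, 11301, 11813, 12325, 12837, 13349, 13861, 14373

k = N/n = 14848/29 = 512
container 1: 37
container 2: 37 + 512 = 549
container 3: 549 + 512 = 1061
container 4: 1061 + 512 = 1573
container 5: 1573 + 512 = 2085
container 6: 2085 + 512 = 2597
container 7: 2597 + 512 = 3109
container 8: 3109 + 512 = 3621
container 9: 3621 + 512 = 4133
container 10: 4133 + 512 = 4645
container 11: 4645 + 512 = 5157
container 12: 5157 + 512 = 5669
container 13: 5669 + 512 = 6181
container 14: 6181 + 512 = 6693
container 15: 6693 + 512 = 7205
container 16: 7205 + 512 = 7717
container 17: 7717 + 512 = 8229
container 18: 8229 + 512 = 8741
container 19: 8741 + 512 = 9253
container 20: 9253 + 512 = 9765
container 21: 9765 + 512 = 10277
container 22: 10277 + 512 = 10789
container 23: 10789 + 512 = 11301
container 24: 11301 + 512 = 11813
container 25: 11813 + 512 = 12325
container 26: 12325 + 512 = 12837
container 27: 12837 + 512 = 13349
container 28: 13349 + 512 = 13861
container 29: 13861 + 512 = 14373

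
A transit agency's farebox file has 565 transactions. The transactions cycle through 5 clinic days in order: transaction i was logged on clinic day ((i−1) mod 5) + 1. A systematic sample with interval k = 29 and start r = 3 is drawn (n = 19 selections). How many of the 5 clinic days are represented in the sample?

5

Consecutive selections differ by k = 29, so their clinic day numbers differ by 29 mod 5 = 4.
gcd(29, 5) = 1, so the sample visits 5/1 = 5 distinct residues mod 5.
Start 3 is clinic day 3; the clinic days hit are 1, 2, 3, 4, 5.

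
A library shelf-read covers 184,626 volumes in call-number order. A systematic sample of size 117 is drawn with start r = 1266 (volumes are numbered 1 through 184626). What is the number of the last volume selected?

k = 184626/117 = 1578
117th selection = r + (117−1)·k = 1266 + 116×1578 = 1266 + 183048 = 184314

184314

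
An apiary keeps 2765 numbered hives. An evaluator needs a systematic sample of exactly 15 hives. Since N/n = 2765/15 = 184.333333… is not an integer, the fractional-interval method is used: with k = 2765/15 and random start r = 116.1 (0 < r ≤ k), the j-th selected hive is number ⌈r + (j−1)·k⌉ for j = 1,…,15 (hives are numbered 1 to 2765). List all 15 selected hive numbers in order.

j=1: r + 0k = 116.1 → ⌈·⌉ = 117
j=2: r + 1k = 300.433333… → ⌈·⌉ = 301
j=3: r + 2k = 484.766666… → ⌈·⌉ = 485
j=4: r + 3k = 669.1 → ⌈·⌉ = 670
j=5: r + 4k = 853.433333… → ⌈·⌉ = 854
j=6: r + 5k = 1037.766666… → ⌈·⌉ = 1038
j=7: r + 6k = 1222.1 → ⌈·⌉ = 1223
j=8: r + 7k = 1406.433333… → ⌈·⌉ = 1407
j=9: r + 8k = 1590.766666… → ⌈·⌉ = 1591
j=10: r + 9k = 1775.1 → ⌈·⌉ = 1776
j=11: r + 10k = 1959.433333… → ⌈·⌉ = 1960
j=12: r + 11k = 2143.766666… → ⌈·⌉ = 2144
j=13: r + 12k = 2328.1 → ⌈·⌉ = 2329
j=14: r + 13k = 2512.433333… → ⌈·⌉ = 2513
j=15: r + 14k = 2696.766666… → ⌈·⌉ = 2697

117, 301, 485, 670, 854, 1038, 1223, 1407, 1591, 1776, 1960, 2144, 2329, 2513, 2697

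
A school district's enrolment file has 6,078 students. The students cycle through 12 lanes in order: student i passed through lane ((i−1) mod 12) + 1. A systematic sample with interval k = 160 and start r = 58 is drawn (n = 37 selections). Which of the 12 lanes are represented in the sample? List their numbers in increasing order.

2, 6, 10

Consecutive selections differ by k = 160, so their lane numbers differ by 160 mod 12 = 4.
gcd(160, 12) = 4, so the sample visits 12/4 = 3 distinct residues mod 12.
Start 58 is lane 10; the lanes hit are 2, 6, 10.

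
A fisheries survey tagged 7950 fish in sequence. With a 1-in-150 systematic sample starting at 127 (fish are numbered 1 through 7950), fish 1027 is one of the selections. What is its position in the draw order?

7

k = 150
position = (1027 − 127)/150 + 1 = 900/150 + 1 = 6 + 1 = 7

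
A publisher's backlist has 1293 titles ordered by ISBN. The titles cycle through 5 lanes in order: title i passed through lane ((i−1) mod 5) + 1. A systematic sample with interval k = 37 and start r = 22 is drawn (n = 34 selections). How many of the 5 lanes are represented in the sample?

5

Consecutive selections differ by k = 37, so their lane numbers differ by 37 mod 5 = 2.
gcd(37, 5) = 1, so the sample visits 5/1 = 5 distinct residues mod 5.
Start 22 is lane 2; the lanes hit are 1, 2, 3, 4, 5.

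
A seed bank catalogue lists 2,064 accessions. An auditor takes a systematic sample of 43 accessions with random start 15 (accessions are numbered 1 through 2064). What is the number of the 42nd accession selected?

k = 2064/43 = 48
42nd selection = r + (42−1)·k = 15 + 41×48 = 15 + 1968 = 1983

1983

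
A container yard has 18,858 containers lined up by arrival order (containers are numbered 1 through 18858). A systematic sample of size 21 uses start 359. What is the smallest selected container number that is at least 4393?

4849

k = 18858/21 = 898
Steps past start: ⌈(4393 − 359)/898⌉ = ⌈4034/898⌉ = 5
Selected container: 359 + 5×898 = 4849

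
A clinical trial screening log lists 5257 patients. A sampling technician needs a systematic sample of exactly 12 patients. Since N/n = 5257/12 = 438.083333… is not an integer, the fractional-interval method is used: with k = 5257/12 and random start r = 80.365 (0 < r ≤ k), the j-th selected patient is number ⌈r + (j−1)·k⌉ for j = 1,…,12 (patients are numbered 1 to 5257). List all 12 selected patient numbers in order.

j=1: r + 0k = 80.365 → ⌈·⌉ = 81
j=2: r + 1k = 518.448333… → ⌈·⌉ = 519
j=3: r + 2k = 956.531666… → ⌈·⌉ = 957
j=4: r + 3k = 1394.615 → ⌈·⌉ = 1395
j=5: r + 4k = 1832.698333… → ⌈·⌉ = 1833
j=6: r + 5k = 2270.781666… → ⌈·⌉ = 2271
j=7: r + 6k = 2708.865 → ⌈·⌉ = 2709
j=8: r + 7k = 3146.948333… → ⌈·⌉ = 3147
j=9: r + 8k = 3585.031666… → ⌈·⌉ = 3586
j=10: r + 9k = 4023.115 → ⌈·⌉ = 4024
j=11: r + 10k = 4461.198333… → ⌈·⌉ = 4462
j=12: r + 11k = 4899.281666… → ⌈·⌉ = 4900

81, 519, 957, 1395, 1833, 2271, 2709, 3147, 3586, 4024, 4462, 4900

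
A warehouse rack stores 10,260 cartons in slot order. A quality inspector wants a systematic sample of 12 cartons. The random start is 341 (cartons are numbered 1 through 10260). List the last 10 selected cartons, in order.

k = N/n = 10260/12 = 855
3rd selection = 341 + 2×855 = 2051
4th: 2051 + 855 = 2906
5th: 2906 + 855 = 3761
6th: 3761 + 855 = 4616
7th: 4616 + 855 = 5471
8th: 5471 + 855 = 6326
9th: 6326 + 855 = 7181
10th: 7181 + 855 = 8036
11th: 8036 + 855 = 8891
12th: 8891 + 855 = 9746

2051, 2906, 3761, 4616, 5471, 6326, 7181, 8036, 8891, 9746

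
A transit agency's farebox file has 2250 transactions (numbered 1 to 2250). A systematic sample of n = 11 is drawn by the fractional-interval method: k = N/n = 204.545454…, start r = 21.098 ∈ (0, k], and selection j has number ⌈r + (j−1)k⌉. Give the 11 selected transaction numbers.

j=1: r + 0k = 21.098 → ⌈·⌉ = 22
j=2: r + 1k = 225.643454… → ⌈·⌉ = 226
j=3: r + 2k = 430.188909… → ⌈·⌉ = 431
j=4: r + 3k = 634.734363… → ⌈·⌉ = 635
j=5: r + 4k = 839.279818… → ⌈·⌉ = 840
j=6: r + 5k = 1043.825272… → ⌈·⌉ = 1044
j=7: r + 6k = 1248.370727… → ⌈·⌉ = 1249
j=8: r + 7k = 1452.916181… → ⌈·⌉ = 1453
j=9: r + 8k = 1657.461636… → ⌈·⌉ = 1658
j=10: r + 9k = 1862.007090… → ⌈·⌉ = 1863
j=11: r + 10k = 2066.552545… → ⌈·⌉ = 2067

22, 226, 431, 635, 840, 1044, 1249, 1453, 1658, 1863, 2067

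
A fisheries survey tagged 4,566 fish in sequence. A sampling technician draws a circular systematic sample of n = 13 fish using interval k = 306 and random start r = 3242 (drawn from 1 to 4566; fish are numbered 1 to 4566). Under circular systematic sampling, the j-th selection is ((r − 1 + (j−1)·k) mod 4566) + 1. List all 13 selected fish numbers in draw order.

Selection 1: 3242
Selection 2: 3242 + 306 = 3548
Selection 3: 3548 + 306 = 3854
Selection 4: 3854 + 306 = 4160
Selection 5: 4160 + 306 = 4466
Selection 6: 4466 + 306 = 4772 → 4772 − 4566 = 206
Selection 7: 206 + 306 = 512
Selection 8: 512 + 306 = 818
Selection 9: 818 + 306 = 1124
Selection 10: 1124 + 306 = 1430
Selection 11: 1430 + 306 = 1736
Selection 12: 1736 + 306 = 2042
Selection 13: 2042 + 306 = 2348

3242, 3548, 3854, 4160, 4466, 206, 512, 818, 1124, 1430, 1736, 2042, 2348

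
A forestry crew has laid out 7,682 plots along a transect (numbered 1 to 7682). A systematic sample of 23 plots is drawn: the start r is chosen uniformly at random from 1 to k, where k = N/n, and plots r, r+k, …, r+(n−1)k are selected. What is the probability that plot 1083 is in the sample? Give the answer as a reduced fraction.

1/334

k = 7682/23 = 334.
Plot 1083 is selected iff r ≡ 1083 (mod 334); exactly one such r in {1,…,334}.
Inclusion probability = 1/334.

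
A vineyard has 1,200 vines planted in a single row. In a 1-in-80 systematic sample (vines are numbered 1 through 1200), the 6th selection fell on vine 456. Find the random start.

56

k = 80
r = 456 − (6−1)×80 = 456 − 400 = 56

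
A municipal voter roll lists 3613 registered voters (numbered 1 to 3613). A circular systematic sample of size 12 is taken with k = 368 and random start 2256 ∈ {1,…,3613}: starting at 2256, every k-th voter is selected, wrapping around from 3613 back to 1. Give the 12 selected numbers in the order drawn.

2256, 2624, 2992, 3360, 115, 483, 851, 1219, 1587, 1955, 2323, 2691

Selection 1: 2256
Selection 2: 2256 + 368 = 2624
Selection 3: 2624 + 368 = 2992
Selection 4: 2992 + 368 = 3360
Selection 5: 3360 + 368 = 3728 → 3728 − 3613 = 115
Selection 6: 115 + 368 = 483
Selection 7: 483 + 368 = 851
Selection 8: 851 + 368 = 1219
Selection 9: 1219 + 368 = 1587
Selection 10: 1587 + 368 = 1955
Selection 11: 1955 + 368 = 2323
Selection 12: 2323 + 368 = 2691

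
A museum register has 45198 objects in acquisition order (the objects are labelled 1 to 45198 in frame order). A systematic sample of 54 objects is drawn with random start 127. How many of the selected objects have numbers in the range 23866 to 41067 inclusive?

k = 45198/54 = 837
First selection ≥ 23866: 127 + ⌈(23866−127)/837⌉·837 = 127 + 29×837 = 24400
Last selection ≤ 41067: 127 + ⌊(41067−127)/837⌋·837 = 127 + 48×837 = 40303
Count = 48 − 29 + 1 = 20

20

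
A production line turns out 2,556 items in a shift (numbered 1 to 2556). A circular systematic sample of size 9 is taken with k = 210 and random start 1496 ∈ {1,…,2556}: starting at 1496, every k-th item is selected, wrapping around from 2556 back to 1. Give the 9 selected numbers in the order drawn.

1496, 1706, 1916, 2126, 2336, 2546, 200, 410, 620

Selection 1: 1496
Selection 2: 1496 + 210 = 1706
Selection 3: 1706 + 210 = 1916
Selection 4: 1916 + 210 = 2126
Selection 5: 2126 + 210 = 2336
Selection 6: 2336 + 210 = 2546
Selection 7: 2546 + 210 = 2756 → 2756 − 2556 = 200
Selection 8: 200 + 210 = 410
Selection 9: 410 + 210 = 620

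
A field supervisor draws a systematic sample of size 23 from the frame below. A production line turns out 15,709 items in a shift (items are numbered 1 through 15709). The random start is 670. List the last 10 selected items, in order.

k = N/n = 15709/23 = 683
14th selection = 670 + 13×683 = 9549
15th: 9549 + 683 = 10232
16th: 10232 + 683 = 10915
17th: 10915 + 683 = 11598
18th: 11598 + 683 = 12281
19th: 12281 + 683 = 12964
20th: 12964 + 683 = 13647
21st: 13647 + 683 = 14330
22nd: 14330 + 683 = 15013
23rd: 15013 + 683 = 15696

9549, 10232, 10915, 11598, 12281, 12964, 13647, 14330, 15013, 15696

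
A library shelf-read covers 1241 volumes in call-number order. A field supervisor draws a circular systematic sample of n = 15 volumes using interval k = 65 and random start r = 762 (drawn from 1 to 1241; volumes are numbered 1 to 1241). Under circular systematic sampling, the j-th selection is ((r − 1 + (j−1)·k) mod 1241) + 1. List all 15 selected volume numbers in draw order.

762, 827, 892, 957, 1022, 1087, 1152, 1217, 41, 106, 171, 236, 301, 366, 431

Selection 1: 762
Selection 2: 762 + 65 = 827
Selection 3: 827 + 65 = 892
Selection 4: 892 + 65 = 957
Selection 5: 957 + 65 = 1022
Selection 6: 1022 + 65 = 1087
Selection 7: 1087 + 65 = 1152
Selection 8: 1152 + 65 = 1217
Selection 9: 1217 + 65 = 1282 → 1282 − 1241 = 41
Selection 10: 41 + 65 = 106
Selection 11: 106 + 65 = 171
Selection 12: 171 + 65 = 236
Selection 13: 236 + 65 = 301
Selection 14: 301 + 65 = 366
Selection 15: 366 + 65 = 431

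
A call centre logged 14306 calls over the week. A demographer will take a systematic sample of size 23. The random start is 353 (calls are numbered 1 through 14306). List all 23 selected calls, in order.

k = N/n = 14306/23 = 622
call 1: 353
call 2: 353 + 622 = 975
call 3: 975 + 622 = 1597
call 4: 1597 + 622 = 2219
call 5: 2219 + 622 = 2841
call 6: 2841 + 622 = 3463
call 7: 3463 + 622 = 4085
call 8: 4085 + 622 = 4707
call 9: 4707 + 622 = 5329
call 10: 5329 + 622 = 5951
call 11: 5951 + 622 = 6573
call 12: 6573 + 622 = 7195
call 13: 7195 + 622 = 7817
call 14: 7817 + 622 = 8439
call 15: 8439 + 622 = 9061
call 16: 9061 + 622 = 9683
call 17: 9683 + 622 = 10305
call 18: 10305 + 622 = 10927
call 19: 10927 + 622 = 11549
call 20: 11549 + 622 = 12171
call 21: 12171 + 622 = 12793
call 22: 12793 + 622 = 13415
call 23: 13415 + 622 = 14037

353, 975, 1597, 2219, 2841, 3463, 4085, 4707, 5329, 5951, 6573, 7195, 7817, 8439, 9061, 9683, 10305, 10927, 11549, 12171, 12793, 13415, 14037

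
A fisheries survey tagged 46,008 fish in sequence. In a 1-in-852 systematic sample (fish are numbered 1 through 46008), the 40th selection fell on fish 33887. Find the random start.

659

k = 852
r = 33887 − (40−1)×852 = 33887 − 33228 = 659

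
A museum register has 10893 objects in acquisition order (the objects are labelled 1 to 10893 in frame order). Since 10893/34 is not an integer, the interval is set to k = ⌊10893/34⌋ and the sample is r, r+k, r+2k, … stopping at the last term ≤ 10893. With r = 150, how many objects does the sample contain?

k = ⌊10893/34⌋ = 320
Achieved size = ⌊(10893 − 150)/320⌋ + 1 = ⌊10743/320⌋ + 1 = 33 + 1 = 34
(last selection: 150 + 33×320 = 10710 ≤ 10893; next would be 11030 > 10893)

34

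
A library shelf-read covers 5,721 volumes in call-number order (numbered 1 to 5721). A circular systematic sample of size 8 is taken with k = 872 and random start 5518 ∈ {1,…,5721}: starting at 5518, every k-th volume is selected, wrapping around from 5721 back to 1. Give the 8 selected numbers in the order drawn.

5518, 669, 1541, 2413, 3285, 4157, 5029, 180

Selection 1: 5518
Selection 2: 5518 + 872 = 6390 → 6390 − 5721 = 669
Selection 3: 669 + 872 = 1541
Selection 4: 1541 + 872 = 2413
Selection 5: 2413 + 872 = 3285
Selection 6: 3285 + 872 = 4157
Selection 7: 4157 + 872 = 5029
Selection 8: 5029 + 872 = 5901 → 5901 − 5721 = 180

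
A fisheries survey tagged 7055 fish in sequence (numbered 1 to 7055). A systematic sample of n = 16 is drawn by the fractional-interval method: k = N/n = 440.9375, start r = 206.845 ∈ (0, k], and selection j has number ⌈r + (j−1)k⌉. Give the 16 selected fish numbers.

207, 648, 1089, 1530, 1971, 2412, 2853, 3294, 3735, 4176, 4617, 5058, 5499, 5940, 6380, 6821

j=1: r + 0k = 206.845 → ⌈·⌉ = 207
j=2: r + 1k = 647.7825 → ⌈·⌉ = 648
j=3: r + 2k = 1088.72 → ⌈·⌉ = 1089
j=4: r + 3k = 1529.6575 → ⌈·⌉ = 1530
j=5: r + 4k = 1970.595 → ⌈·⌉ = 1971
j=6: r + 5k = 2411.5325 → ⌈·⌉ = 2412
j=7: r + 6k = 2852.47 → ⌈·⌉ = 2853
j=8: r + 7k = 3293.4075 → ⌈·⌉ = 3294
j=9: r + 8k = 3734.345 → ⌈·⌉ = 3735
j=10: r + 9k = 4175.2825 → ⌈·⌉ = 4176
j=11: r + 10k = 4616.22 → ⌈·⌉ = 4617
j=12: r + 11k = 5057.1575 → ⌈·⌉ = 5058
j=13: r + 12k = 5498.095 → ⌈·⌉ = 5499
j=14: r + 13k = 5939.0325 → ⌈·⌉ = 5940
j=15: r + 14k = 6379.97 → ⌈·⌉ = 6380
j=16: r + 15k = 6820.9075 → ⌈·⌉ = 6821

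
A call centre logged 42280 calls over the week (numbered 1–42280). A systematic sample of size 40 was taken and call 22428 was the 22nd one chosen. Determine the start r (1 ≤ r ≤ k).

231

k = 42280/40 = 1057
r = 22428 − (22−1)×1057 = 22428 − 22197 = 231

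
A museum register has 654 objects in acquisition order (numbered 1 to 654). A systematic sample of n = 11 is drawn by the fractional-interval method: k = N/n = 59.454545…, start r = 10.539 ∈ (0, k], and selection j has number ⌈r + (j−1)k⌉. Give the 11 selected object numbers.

j=1: r + 0k = 10.539 → ⌈·⌉ = 11
j=2: r + 1k = 69.993545… → ⌈·⌉ = 70
j=3: r + 2k = 129.448090… → ⌈·⌉ = 130
j=4: r + 3k = 188.902636… → ⌈·⌉ = 189
j=5: r + 4k = 248.357181… → ⌈·⌉ = 249
j=6: r + 5k = 307.811727… → ⌈·⌉ = 308
j=7: r + 6k = 367.266272… → ⌈·⌉ = 368
j=8: r + 7k = 426.720818… → ⌈·⌉ = 427
j=9: r + 8k = 486.175363… → ⌈·⌉ = 487
j=10: r + 9k = 545.629909… → ⌈·⌉ = 546
j=11: r + 10k = 605.084454… → ⌈·⌉ = 606

11, 70, 130, 189, 249, 308, 368, 427, 487, 546, 606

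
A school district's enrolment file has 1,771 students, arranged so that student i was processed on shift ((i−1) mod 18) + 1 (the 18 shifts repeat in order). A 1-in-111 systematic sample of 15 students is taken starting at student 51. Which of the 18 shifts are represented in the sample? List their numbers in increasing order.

3, 6, 9, 12, 15, 18

Consecutive selections differ by k = 111, so their shift numbers differ by 111 mod 18 = 3.
gcd(111, 18) = 3, so the sample visits 18/3 = 6 distinct residues mod 18.
Start 51 is shift 15; the shifts hit are 3, 6, 9, 12, 15, 18.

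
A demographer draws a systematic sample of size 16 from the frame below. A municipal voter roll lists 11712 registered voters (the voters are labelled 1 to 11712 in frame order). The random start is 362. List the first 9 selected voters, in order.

362, 1094, 1826, 2558, 3290, 4022, 4754, 5486, 6218

k = N/n = 11712/16 = 732
voter 1: 362
voter 2: 362 + 732 = 1094
voter 3: 1094 + 732 = 1826
voter 4: 1826 + 732 = 2558
voter 5: 2558 + 732 = 3290
voter 6: 3290 + 732 = 4022
voter 7: 4022 + 732 = 4754
voter 8: 4754 + 732 = 5486
voter 9: 5486 + 732 = 6218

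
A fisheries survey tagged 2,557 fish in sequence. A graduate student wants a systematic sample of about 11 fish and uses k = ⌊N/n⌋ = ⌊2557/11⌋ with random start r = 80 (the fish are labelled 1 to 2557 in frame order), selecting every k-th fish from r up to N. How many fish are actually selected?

11

k = ⌊2557/11⌋ = 232
Achieved size = ⌊(2557 − 80)/232⌋ + 1 = ⌊2477/232⌋ + 1 = 10 + 1 = 11
(last selection: 80 + 10×232 = 2400 ≤ 2557; next would be 2632 > 2557)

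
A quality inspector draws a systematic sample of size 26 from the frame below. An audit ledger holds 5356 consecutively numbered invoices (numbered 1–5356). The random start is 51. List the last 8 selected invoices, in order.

k = N/n = 5356/26 = 206
19th selection = 51 + 18×206 = 3759
20th: 3759 + 206 = 3965
21st: 3965 + 206 = 4171
22nd: 4171 + 206 = 4377
23rd: 4377 + 206 = 4583
24th: 4583 + 206 = 4789
25th: 4789 + 206 = 4995
26th: 4995 + 206 = 5201

3759, 3965, 4171, 4377, 4583, 4789, 4995, 5201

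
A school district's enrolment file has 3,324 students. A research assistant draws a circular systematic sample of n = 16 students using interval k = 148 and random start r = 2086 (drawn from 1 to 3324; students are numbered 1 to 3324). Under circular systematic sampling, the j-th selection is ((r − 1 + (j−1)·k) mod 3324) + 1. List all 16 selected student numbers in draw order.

2086, 2234, 2382, 2530, 2678, 2826, 2974, 3122, 3270, 94, 242, 390, 538, 686, 834, 982

Selection 1: 2086
Selection 2: 2086 + 148 = 2234
Selection 3: 2234 + 148 = 2382
Selection 4: 2382 + 148 = 2530
Selection 5: 2530 + 148 = 2678
Selection 6: 2678 + 148 = 2826
Selection 7: 2826 + 148 = 2974
Selection 8: 2974 + 148 = 3122
Selection 9: 3122 + 148 = 3270
Selection 10: 3270 + 148 = 3418 → 3418 − 3324 = 94
Selection 11: 94 + 148 = 242
Selection 12: 242 + 148 = 390
Selection 13: 390 + 148 = 538
Selection 14: 538 + 148 = 686
Selection 15: 686 + 148 = 834
Selection 16: 834 + 148 = 982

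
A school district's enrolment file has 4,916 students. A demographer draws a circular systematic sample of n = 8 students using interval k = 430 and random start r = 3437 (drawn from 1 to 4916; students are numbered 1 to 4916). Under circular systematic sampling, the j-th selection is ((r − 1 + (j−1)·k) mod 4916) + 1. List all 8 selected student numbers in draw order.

3437, 3867, 4297, 4727, 241, 671, 1101, 1531

Selection 1: 3437
Selection 2: 3437 + 430 = 3867
Selection 3: 3867 + 430 = 4297
Selection 4: 4297 + 430 = 4727
Selection 5: 4727 + 430 = 5157 → 5157 − 4916 = 241
Selection 6: 241 + 430 = 671
Selection 7: 671 + 430 = 1101
Selection 8: 1101 + 430 = 1531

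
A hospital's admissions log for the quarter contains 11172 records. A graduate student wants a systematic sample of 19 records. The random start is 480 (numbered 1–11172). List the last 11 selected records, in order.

5184, 5772, 6360, 6948, 7536, 8124, 8712, 9300, 9888, 10476, 11064

k = N/n = 11172/19 = 588
9th selection = 480 + 8×588 = 5184
10th: 5184 + 588 = 5772
11th: 5772 + 588 = 6360
12th: 6360 + 588 = 6948
13th: 6948 + 588 = 7536
14th: 7536 + 588 = 8124
15th: 8124 + 588 = 8712
16th: 8712 + 588 = 9300
17th: 9300 + 588 = 9888
18th: 9888 + 588 = 10476
19th: 10476 + 588 = 11064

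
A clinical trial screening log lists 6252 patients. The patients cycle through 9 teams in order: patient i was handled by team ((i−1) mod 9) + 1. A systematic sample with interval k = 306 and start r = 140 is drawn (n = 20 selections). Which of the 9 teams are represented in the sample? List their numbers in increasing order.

5

Consecutive selections differ by k = 306, so their team numbers differ by 306 mod 9 = 0.
gcd(306, 9) = 9, so the sample visits 9/9 = 1 distinct residues mod 9.
Start 140 is team 5; the teams hit are 5.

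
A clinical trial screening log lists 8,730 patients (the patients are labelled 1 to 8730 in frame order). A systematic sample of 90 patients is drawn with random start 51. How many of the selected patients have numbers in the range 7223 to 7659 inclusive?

k = 8730/90 = 97
First selection ≥ 7223: 51 + ⌈(7223−51)/97⌉·97 = 51 + 74×97 = 7229
Last selection ≤ 7659: 51 + ⌊(7659−51)/97⌋·97 = 51 + 78×97 = 7617
Count = 78 − 74 + 1 = 5

5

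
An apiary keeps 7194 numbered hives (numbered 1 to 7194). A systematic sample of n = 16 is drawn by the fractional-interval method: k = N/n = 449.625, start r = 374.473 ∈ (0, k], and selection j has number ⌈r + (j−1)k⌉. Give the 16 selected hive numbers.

j=1: r + 0k = 374.473 → ⌈·⌉ = 375
j=2: r + 1k = 824.098 → ⌈·⌉ = 825
j=3: r + 2k = 1273.723 → ⌈·⌉ = 1274
j=4: r + 3k = 1723.348 → ⌈·⌉ = 1724
j=5: r + 4k = 2172.973 → ⌈·⌉ = 2173
j=6: r + 5k = 2622.598 → ⌈·⌉ = 2623
j=7: r + 6k = 3072.223 → ⌈·⌉ = 3073
j=8: r + 7k = 3521.848 → ⌈·⌉ = 3522
j=9: r + 8k = 3971.473 → ⌈·⌉ = 3972
j=10: r + 9k = 4421.098 → ⌈·⌉ = 4422
j=11: r + 10k = 4870.723 → ⌈·⌉ = 4871
j=12: r + 11k = 5320.348 → ⌈·⌉ = 5321
j=13: r + 12k = 5769.973 → ⌈·⌉ = 5770
j=14: r + 13k = 6219.598 → ⌈·⌉ = 6220
j=15: r + 14k = 6669.223 → ⌈·⌉ = 6670
j=16: r + 15k = 7118.848 → ⌈·⌉ = 7119

375, 825, 1274, 1724, 2173, 2623, 3073, 3522, 3972, 4422, 4871, 5321, 5770, 6220, 6670, 7119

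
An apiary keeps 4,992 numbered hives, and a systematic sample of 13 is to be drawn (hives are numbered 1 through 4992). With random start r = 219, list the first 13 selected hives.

k = N/n = 4992/13 = 384
hive 1: 219
hive 2: 219 + 384 = 603
hive 3: 603 + 384 = 987
hive 4: 987 + 384 = 1371
hive 5: 1371 + 384 = 1755
hive 6: 1755 + 384 = 2139
hive 7: 2139 + 384 = 2523
hive 8: 2523 + 384 = 2907
hive 9: 2907 + 384 = 3291
hive 10: 3291 + 384 = 3675
hive 11: 3675 + 384 = 4059
hive 12: 4059 + 384 = 4443
hive 13: 4443 + 384 = 4827

219, 603, 987, 1371, 1755, 2139, 2523, 2907, 3291, 3675, 4059, 4443, 4827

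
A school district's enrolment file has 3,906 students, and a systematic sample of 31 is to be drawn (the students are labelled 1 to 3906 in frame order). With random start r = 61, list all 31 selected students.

k = N/n = 3906/31 = 126
student 1: 61
student 2: 61 + 126 = 187
student 3: 187 + 126 = 313
student 4: 313 + 126 = 439
student 5: 439 + 126 = 565
student 6: 565 + 126 = 691
student 7: 691 + 126 = 817
student 8: 817 + 126 = 943
student 9: 943 + 126 = 1069
student 10: 1069 + 126 = 1195
student 11: 1195 + 126 = 1321
student 12: 1321 + 126 = 1447
student 13: 1447 + 126 = 1573
student 14: 1573 + 126 = 1699
student 15: 1699 + 126 = 1825
student 16: 1825 + 126 = 1951
student 17: 1951 + 126 = 2077
student 18: 2077 + 126 = 2203
student 19: 2203 + 126 = 2329
student 20: 2329 + 126 = 2455
student 21: 2455 + 126 = 2581
student 22: 2581 + 126 = 2707
student 23: 2707 + 126 = 2833
student 24: 2833 + 126 = 2959
student 25: 2959 + 126 = 3085
student 26: 3085 + 126 = 3211
student 27: 3211 + 126 = 3337
student 28: 3337 + 126 = 3463
student 29: 3463 + 126 = 3589
student 30: 3589 + 126 = 3715
student 31: 3715 + 126 = 3841

61, 187, 313, 439, 565, 691, 817, 943, 1069, 1195, 1321, 1447, 1573, 1699, 1825, 1951, 2077, 2203, 2329, 2455, 2581, 2707, 2833, 2959, 3085, 3211, 3337, 3463, 3589, 3715, 3841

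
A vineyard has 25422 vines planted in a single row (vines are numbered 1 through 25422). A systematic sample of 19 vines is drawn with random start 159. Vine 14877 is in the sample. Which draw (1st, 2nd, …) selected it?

12

k = 25422/19 = 1338
position = (14877 − 159)/1338 + 1 = 14718/1338 + 1 = 11 + 1 = 12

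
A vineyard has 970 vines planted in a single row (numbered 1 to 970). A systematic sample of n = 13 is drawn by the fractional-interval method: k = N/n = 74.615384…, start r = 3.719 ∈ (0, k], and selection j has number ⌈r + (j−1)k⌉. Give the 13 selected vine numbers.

4, 79, 153, 228, 303, 377, 452, 527, 601, 676, 750, 825, 900

j=1: r + 0k = 3.719 → ⌈·⌉ = 4
j=2: r + 1k = 78.334384… → ⌈·⌉ = 79
j=3: r + 2k = 152.949769… → ⌈·⌉ = 153
j=4: r + 3k = 227.565153… → ⌈·⌉ = 228
j=5: r + 4k = 302.180538… → ⌈·⌉ = 303
j=6: r + 5k = 376.795923… → ⌈·⌉ = 377
j=7: r + 6k = 451.411307… → ⌈·⌉ = 452
j=8: r + 7k = 526.026692… → ⌈·⌉ = 527
j=9: r + 8k = 600.642076… → ⌈·⌉ = 601
j=10: r + 9k = 675.257461… → ⌈·⌉ = 676
j=11: r + 10k = 749.872846… → ⌈·⌉ = 750
j=12: r + 11k = 824.488230… → ⌈·⌉ = 825
j=13: r + 12k = 899.103615… → ⌈·⌉ = 900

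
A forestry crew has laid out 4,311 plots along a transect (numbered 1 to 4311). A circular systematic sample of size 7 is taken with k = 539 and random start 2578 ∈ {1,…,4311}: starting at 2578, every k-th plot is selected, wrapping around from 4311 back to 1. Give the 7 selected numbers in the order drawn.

Selection 1: 2578
Selection 2: 2578 + 539 = 3117
Selection 3: 3117 + 539 = 3656
Selection 4: 3656 + 539 = 4195
Selection 5: 4195 + 539 = 4734 → 4734 − 4311 = 423
Selection 6: 423 + 539 = 962
Selection 7: 962 + 539 = 1501

2578, 3117, 3656, 4195, 423, 962, 1501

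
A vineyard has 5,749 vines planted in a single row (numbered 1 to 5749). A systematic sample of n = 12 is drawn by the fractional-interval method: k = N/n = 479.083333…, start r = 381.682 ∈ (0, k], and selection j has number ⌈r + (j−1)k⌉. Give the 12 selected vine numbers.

j=1: r + 0k = 381.682 → ⌈·⌉ = 382
j=2: r + 1k = 860.765333… → ⌈·⌉ = 861
j=3: r + 2k = 1339.848666… → ⌈·⌉ = 1340
j=4: r + 3k = 1818.932 → ⌈·⌉ = 1819
j=5: r + 4k = 2298.015333… → ⌈·⌉ = 2299
j=6: r + 5k = 2777.098666… → ⌈·⌉ = 2778
j=7: r + 6k = 3256.182 → ⌈·⌉ = 3257
j=8: r + 7k = 3735.265333… → ⌈·⌉ = 3736
j=9: r + 8k = 4214.348666… → ⌈·⌉ = 4215
j=10: r + 9k = 4693.432 → ⌈·⌉ = 4694
j=11: r + 10k = 5172.515333… → ⌈·⌉ = 5173
j=12: r + 11k = 5651.598666… → ⌈·⌉ = 5652

382, 861, 1340, 1819, 2299, 2778, 3257, 3736, 4215, 4694, 5173, 5652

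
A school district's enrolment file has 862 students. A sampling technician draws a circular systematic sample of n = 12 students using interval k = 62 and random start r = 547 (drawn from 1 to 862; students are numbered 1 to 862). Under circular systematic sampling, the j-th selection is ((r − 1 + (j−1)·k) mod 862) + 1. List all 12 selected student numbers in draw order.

547, 609, 671, 733, 795, 857, 57, 119, 181, 243, 305, 367

Selection 1: 547
Selection 2: 547 + 62 = 609
Selection 3: 609 + 62 = 671
Selection 4: 671 + 62 = 733
Selection 5: 733 + 62 = 795
Selection 6: 795 + 62 = 857
Selection 7: 857 + 62 = 919 → 919 − 862 = 57
Selection 8: 57 + 62 = 119
Selection 9: 119 + 62 = 181
Selection 10: 181 + 62 = 243
Selection 11: 243 + 62 = 305
Selection 12: 305 + 62 = 367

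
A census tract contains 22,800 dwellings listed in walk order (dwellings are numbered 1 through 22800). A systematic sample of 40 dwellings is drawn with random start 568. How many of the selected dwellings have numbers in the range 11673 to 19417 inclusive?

k = 22800/40 = 570
First selection ≥ 11673: 568 + ⌈(11673−568)/570⌉·570 = 568 + 20×570 = 11968
Last selection ≤ 19417: 568 + ⌊(19417−568)/570⌋·570 = 568 + 33×570 = 19378
Count = 33 − 20 + 1 = 14

14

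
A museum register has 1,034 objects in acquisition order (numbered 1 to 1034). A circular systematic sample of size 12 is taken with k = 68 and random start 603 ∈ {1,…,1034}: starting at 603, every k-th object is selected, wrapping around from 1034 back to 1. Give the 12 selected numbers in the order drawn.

603, 671, 739, 807, 875, 943, 1011, 45, 113, 181, 249, 317

Selection 1: 603
Selection 2: 603 + 68 = 671
Selection 3: 671 + 68 = 739
Selection 4: 739 + 68 = 807
Selection 5: 807 + 68 = 875
Selection 6: 875 + 68 = 943
Selection 7: 943 + 68 = 1011
Selection 8: 1011 + 68 = 1079 → 1079 − 1034 = 45
Selection 9: 45 + 68 = 113
Selection 10: 113 + 68 = 181
Selection 11: 181 + 68 = 249
Selection 12: 249 + 68 = 317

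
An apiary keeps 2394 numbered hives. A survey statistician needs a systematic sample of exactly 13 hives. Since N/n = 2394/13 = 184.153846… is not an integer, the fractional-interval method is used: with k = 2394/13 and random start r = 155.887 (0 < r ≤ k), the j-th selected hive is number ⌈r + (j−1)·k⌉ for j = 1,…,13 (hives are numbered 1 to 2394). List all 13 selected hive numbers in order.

156, 341, 525, 709, 893, 1077, 1261, 1445, 1630, 1814, 1998, 2182, 2366

j=1: r + 0k = 155.887 → ⌈·⌉ = 156
j=2: r + 1k = 340.040846… → ⌈·⌉ = 341
j=3: r + 2k = 524.194692… → ⌈·⌉ = 525
j=4: r + 3k = 708.348538… → ⌈·⌉ = 709
j=5: r + 4k = 892.502384… → ⌈·⌉ = 893
j=6: r + 5k = 1076.656230… → ⌈·⌉ = 1077
j=7: r + 6k = 1260.810076… → ⌈·⌉ = 1261
j=8: r + 7k = 1444.963923… → ⌈·⌉ = 1445
j=9: r + 8k = 1629.117769… → ⌈·⌉ = 1630
j=10: r + 9k = 1813.271615… → ⌈·⌉ = 1814
j=11: r + 10k = 1997.425461… → ⌈·⌉ = 1998
j=12: r + 11k = 2181.579307… → ⌈·⌉ = 2182
j=13: r + 12k = 2365.733153… → ⌈·⌉ = 2366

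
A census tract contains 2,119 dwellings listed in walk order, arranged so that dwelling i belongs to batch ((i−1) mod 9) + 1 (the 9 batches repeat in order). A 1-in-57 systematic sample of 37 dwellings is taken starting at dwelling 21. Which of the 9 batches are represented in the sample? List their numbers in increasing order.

3, 6, 9

Consecutive selections differ by k = 57, so their batch numbers differ by 57 mod 9 = 3.
gcd(57, 9) = 3, so the sample visits 9/3 = 3 distinct residues mod 9.
Start 21 is batch 3; the batches hit are 3, 6, 9.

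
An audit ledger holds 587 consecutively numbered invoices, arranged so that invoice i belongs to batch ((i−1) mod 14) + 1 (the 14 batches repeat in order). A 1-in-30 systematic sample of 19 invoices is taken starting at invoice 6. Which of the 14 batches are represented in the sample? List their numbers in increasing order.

2, 4, 6, 8, 10, 12, 14

Consecutive selections differ by k = 30, so their batch numbers differ by 30 mod 14 = 2.
gcd(30, 14) = 2, so the sample visits 14/2 = 7 distinct residues mod 14.
Start 6 is batch 6; the batches hit are 2, 4, 6, 8, 10, 12, 14.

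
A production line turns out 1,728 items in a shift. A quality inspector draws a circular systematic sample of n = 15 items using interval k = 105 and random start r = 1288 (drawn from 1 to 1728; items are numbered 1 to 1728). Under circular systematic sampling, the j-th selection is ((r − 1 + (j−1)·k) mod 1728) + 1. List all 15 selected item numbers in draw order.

1288, 1393, 1498, 1603, 1708, 85, 190, 295, 400, 505, 610, 715, 820, 925, 1030

Selection 1: 1288
Selection 2: 1288 + 105 = 1393
Selection 3: 1393 + 105 = 1498
Selection 4: 1498 + 105 = 1603
Selection 5: 1603 + 105 = 1708
Selection 6: 1708 + 105 = 1813 → 1813 − 1728 = 85
Selection 7: 85 + 105 = 190
Selection 8: 190 + 105 = 295
Selection 9: 295 + 105 = 400
Selection 10: 400 + 105 = 505
Selection 11: 505 + 105 = 610
Selection 12: 610 + 105 = 715
Selection 13: 715 + 105 = 820
Selection 14: 820 + 105 = 925
Selection 15: 925 + 105 = 1030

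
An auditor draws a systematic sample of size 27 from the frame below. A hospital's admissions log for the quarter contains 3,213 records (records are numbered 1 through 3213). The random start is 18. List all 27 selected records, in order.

k = N/n = 3213/27 = 119
record 1: 18
record 2: 18 + 119 = 137
record 3: 137 + 119 = 256
record 4: 256 + 119 = 375
record 5: 375 + 119 = 494
record 6: 494 + 119 = 613
record 7: 613 + 119 = 732
record 8: 732 + 119 = 851
record 9: 851 + 119 = 970
record 10: 970 + 119 = 1089
record 11: 1089 + 119 = 1208
record 12: 1208 + 119 = 1327
record 13: 1327 + 119 = 1446
record 14: 1446 + 119 = 1565
record 15: 1565 + 119 = 1684
record 16: 1684 + 119 = 1803
record 17: 1803 + 119 = 1922
record 18: 1922 + 119 = 2041
record 19: 2041 + 119 = 2160
record 20: 2160 + 119 = 2279
record 21: 2279 + 119 = 2398
record 22: 2398 + 119 = 2517
record 23: 2517 + 119 = 2636
record 24: 2636 + 119 = 2755
record 25: 2755 + 119 = 2874
record 26: 2874 + 119 = 2993
record 27: 2993 + 119 = 3112

18, 137, 256, 375, 494, 613, 732, 851, 970, 1089, 1208, 1327, 1446, 1565, 1684, 1803, 1922, 2041, 2160, 2279, 2398, 2517, 2636, 2755, 2874, 2993, 3112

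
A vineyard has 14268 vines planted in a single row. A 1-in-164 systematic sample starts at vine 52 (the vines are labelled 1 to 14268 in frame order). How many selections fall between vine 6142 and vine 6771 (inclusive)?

k = 164
First selection ≥ 6142: 52 + ⌈(6142−52)/164⌉·164 = 52 + 38×164 = 6284
Last selection ≤ 6771: 52 + ⌊(6771−52)/164⌋·164 = 52 + 40×164 = 6612
Count = 40 − 38 + 1 = 3

3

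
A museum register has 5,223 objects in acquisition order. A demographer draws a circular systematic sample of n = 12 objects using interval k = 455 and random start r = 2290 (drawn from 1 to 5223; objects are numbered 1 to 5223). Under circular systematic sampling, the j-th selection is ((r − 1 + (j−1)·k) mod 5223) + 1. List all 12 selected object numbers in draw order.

2290, 2745, 3200, 3655, 4110, 4565, 5020, 252, 707, 1162, 1617, 2072

Selection 1: 2290
Selection 2: 2290 + 455 = 2745
Selection 3: 2745 + 455 = 3200
Selection 4: 3200 + 455 = 3655
Selection 5: 3655 + 455 = 4110
Selection 6: 4110 + 455 = 4565
Selection 7: 4565 + 455 = 5020
Selection 8: 5020 + 455 = 5475 → 5475 − 5223 = 252
Selection 9: 252 + 455 = 707
Selection 10: 707 + 455 = 1162
Selection 11: 1162 + 455 = 1617
Selection 12: 1617 + 455 = 2072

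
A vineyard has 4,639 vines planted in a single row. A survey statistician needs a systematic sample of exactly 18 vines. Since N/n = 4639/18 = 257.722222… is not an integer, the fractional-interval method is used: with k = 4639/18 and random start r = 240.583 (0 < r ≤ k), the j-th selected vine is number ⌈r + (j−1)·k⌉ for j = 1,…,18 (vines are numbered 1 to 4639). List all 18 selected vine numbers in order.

241, 499, 757, 1014, 1272, 1530, 1787, 2045, 2303, 2561, 2818, 3076, 3334, 3591, 3849, 4107, 4365, 4622

j=1: r + 0k = 240.583 → ⌈·⌉ = 241
j=2: r + 1k = 498.305222… → ⌈·⌉ = 499
j=3: r + 2k = 756.027444… → ⌈·⌉ = 757
j=4: r + 3k = 1013.749666… → ⌈·⌉ = 1014
j=5: r + 4k = 1271.471888… → ⌈·⌉ = 1272
j=6: r + 5k = 1529.194111… → ⌈·⌉ = 1530
j=7: r + 6k = 1786.916333… → ⌈·⌉ = 1787
j=8: r + 7k = 2044.638555… → ⌈·⌉ = 2045
j=9: r + 8k = 2302.360777… → ⌈·⌉ = 2303
j=10: r + 9k = 2560.083 → ⌈·⌉ = 2561
j=11: r + 10k = 2817.805222… → ⌈·⌉ = 2818
j=12: r + 11k = 3075.527444… → ⌈·⌉ = 3076
j=13: r + 12k = 3333.249666… → ⌈·⌉ = 3334
j=14: r + 13k = 3590.971888… → ⌈·⌉ = 3591
j=15: r + 14k = 3848.694111… → ⌈·⌉ = 3849
j=16: r + 15k = 4106.416333… → ⌈·⌉ = 4107
j=17: r + 16k = 4364.138555… → ⌈·⌉ = 4365
j=18: r + 17k = 4621.860777… → ⌈·⌉ = 4622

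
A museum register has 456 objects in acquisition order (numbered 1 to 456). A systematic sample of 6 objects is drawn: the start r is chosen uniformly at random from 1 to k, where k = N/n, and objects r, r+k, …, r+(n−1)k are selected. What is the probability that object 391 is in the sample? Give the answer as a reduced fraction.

1/76

k = 456/6 = 76.
Object 391 is selected iff r ≡ 391 (mod 76); exactly one such r in {1,…,76}.
Inclusion probability = 1/76.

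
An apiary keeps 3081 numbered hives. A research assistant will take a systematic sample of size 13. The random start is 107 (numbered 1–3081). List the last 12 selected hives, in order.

k = N/n = 3081/13 = 237
2nd selection = 107 + 1×237 = 344
3rd: 344 + 237 = 581
4th: 581 + 237 = 818
5th: 818 + 237 = 1055
6th: 1055 + 237 = 1292
7th: 1292 + 237 = 1529
8th: 1529 + 237 = 1766
9th: 1766 + 237 = 2003
10th: 2003 + 237 = 2240
11th: 2240 + 237 = 2477
12th: 2477 + 237 = 2714
13th: 2714 + 237 = 2951

344, 581, 818, 1055, 1292, 1529, 1766, 2003, 2240, 2477, 2714, 2951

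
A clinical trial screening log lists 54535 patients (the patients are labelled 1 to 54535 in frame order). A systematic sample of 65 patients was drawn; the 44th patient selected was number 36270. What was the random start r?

193

k = 54535/65 = 839
r = 36270 − (44−1)×839 = 36270 − 36077 = 193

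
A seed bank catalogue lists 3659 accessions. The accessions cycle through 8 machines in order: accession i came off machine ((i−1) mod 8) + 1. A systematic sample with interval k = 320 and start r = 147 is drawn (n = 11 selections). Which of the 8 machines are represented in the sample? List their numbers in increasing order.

3

Consecutive selections differ by k = 320, so their machine numbers differ by 320 mod 8 = 0.
gcd(320, 8) = 8, so the sample visits 8/8 = 1 distinct residues mod 8.
Start 147 is machine 3; the machines hit are 3.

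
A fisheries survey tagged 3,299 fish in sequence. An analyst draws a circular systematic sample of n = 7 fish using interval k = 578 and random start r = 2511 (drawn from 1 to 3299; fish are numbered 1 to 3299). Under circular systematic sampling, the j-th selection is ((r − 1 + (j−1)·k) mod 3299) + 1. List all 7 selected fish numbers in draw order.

Selection 1: 2511
Selection 2: 2511 + 578 = 3089
Selection 3: 3089 + 578 = 3667 → 3667 − 3299 = 368
Selection 4: 368 + 578 = 946
Selection 5: 946 + 578 = 1524
Selection 6: 1524 + 578 = 2102
Selection 7: 2102 + 578 = 2680

2511, 3089, 368, 946, 1524, 2102, 2680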